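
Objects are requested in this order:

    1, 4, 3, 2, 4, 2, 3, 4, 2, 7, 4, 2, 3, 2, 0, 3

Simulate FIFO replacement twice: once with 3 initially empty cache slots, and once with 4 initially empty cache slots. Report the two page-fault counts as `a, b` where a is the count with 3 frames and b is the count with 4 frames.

9, 6

3 frames: F F F F . . . . . F F . F F F . → 9 faults.
4 frames: F F F F . . . . . F . . . . F . → 6 faults.
6 < 9: adding a frame reduced faults, as is typical.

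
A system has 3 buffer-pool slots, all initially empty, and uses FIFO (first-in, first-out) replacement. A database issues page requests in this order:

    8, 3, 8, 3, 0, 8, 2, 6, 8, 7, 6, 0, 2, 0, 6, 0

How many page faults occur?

8 → miss, frames [8]
3 → miss, frames [8, 3]
8 → hit
3 → hit
0 → miss, frames [8, 3, 0]
8 → hit
2 → miss, evict 8, frames [3, 0, 2]
6 → miss, evict 3, frames [0, 2, 6]
8 → miss, evict 0, frames [2, 6, 8]
7 → miss, evict 2, frames [6, 8, 7]
6 → hit
0 → miss, evict 6, frames [8, 7, 0]
2 → miss, evict 8, frames [7, 0, 2]
0 → hit
6 → miss, evict 7, frames [0, 2, 6]
0 → hit
Page faults: 10.

10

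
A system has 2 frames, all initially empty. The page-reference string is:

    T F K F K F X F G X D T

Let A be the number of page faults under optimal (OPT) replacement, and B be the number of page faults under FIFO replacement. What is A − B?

-2

Under OPT: F F F . . . F . F . F F → 7 faults.
Under FIFO: F F F . . . F F F F F F → 9 faults.
A − B = 7 − 9 = -2.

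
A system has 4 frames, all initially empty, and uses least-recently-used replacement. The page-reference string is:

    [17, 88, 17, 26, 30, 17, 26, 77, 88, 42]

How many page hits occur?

3

17: miss, frames [17]
88: miss, frames [17, 88]
17: hit
26: miss, frames [88, 17, 26]
30: miss, frames [88, 17, 26, 30]
17: hit
26: hit
77: miss, evict 88, frames [30, 17, 26, 77]
88: miss, evict 30, frames [17, 26, 77, 88]
42: miss, evict 17, frames [26, 77, 88, 42]
Hits: 3.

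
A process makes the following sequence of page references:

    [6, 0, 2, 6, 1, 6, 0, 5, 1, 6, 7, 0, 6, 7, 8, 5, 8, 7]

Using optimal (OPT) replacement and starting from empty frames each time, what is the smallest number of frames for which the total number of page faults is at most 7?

4

f=1: 18 faults
f=2: 13 faults
f=3: 9 faults
f=4: 7 faults
f=5: 7 faults
f=6: 7 faults
f=7: 7 faults
Smallest f with faults ≤ 7 is 4.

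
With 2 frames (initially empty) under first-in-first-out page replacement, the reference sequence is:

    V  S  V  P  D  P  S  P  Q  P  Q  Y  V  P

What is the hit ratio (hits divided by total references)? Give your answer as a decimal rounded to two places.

V → fault, frames [V]
S → fault, frames [V, S]
V → hit
P → fault, evict V, frames [S, P]
D → fault, evict S, frames [P, D]
P → hit
S → fault, evict P, frames [D, S]
P → fault, evict D, frames [S, P]
Q → fault, evict S, frames [P, Q]
P → hit
Q → hit
Y → fault, evict P, frames [Q, Y]
V → fault, evict Q, frames [Y, V]
P → fault, evict Y, frames [V, P]
Hits: 4 of 14 references → 4/14 = 0.2857.

0.29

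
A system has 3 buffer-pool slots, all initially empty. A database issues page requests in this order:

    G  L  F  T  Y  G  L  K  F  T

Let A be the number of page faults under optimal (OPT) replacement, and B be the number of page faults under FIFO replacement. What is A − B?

-2

Under OPT: F F F F F . . F F F → 8 faults.
Under FIFO: F F F F F F F F F F → 10 faults.
A − B = 8 − 10 = -2.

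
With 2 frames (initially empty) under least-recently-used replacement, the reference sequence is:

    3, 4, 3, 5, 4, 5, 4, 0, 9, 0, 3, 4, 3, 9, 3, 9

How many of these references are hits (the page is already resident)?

7

3 → miss, frames [3]
4 → miss, frames [3, 4]
3 → hit
5 → miss, evict 4, frames [3, 5]
4 → miss, evict 3, frames [5, 4]
5 → hit
4 → hit
0 → miss, evict 5, frames [4, 0]
9 → miss, evict 4, frames [0, 9]
0 → hit
3 → miss, evict 9, frames [0, 3]
4 → miss, evict 0, frames [3, 4]
3 → hit
9 → miss, evict 4, frames [3, 9]
3 → hit
9 → hit
Hits: 7.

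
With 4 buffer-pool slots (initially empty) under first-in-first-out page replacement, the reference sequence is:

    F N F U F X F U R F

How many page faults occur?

6

F → fault, frames {F}
N → fault, frames {F,N}
F → hit
U → fault, frames {F,N,U}
F → hit
X → fault, frames {F,N,U,X}
F → hit
U → hit
R → fault, evict F, frames {N,U,X,R}
F → fault, evict N, frames {U,X,R,F}
Page faults: 6.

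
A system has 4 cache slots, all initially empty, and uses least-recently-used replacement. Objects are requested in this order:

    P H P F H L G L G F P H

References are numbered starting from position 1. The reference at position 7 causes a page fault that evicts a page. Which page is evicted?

P

pos 1: P: miss, frames [P]
pos 2: H: miss, frames [P, H]
pos 3: P: hit
pos 4: F: miss, frames [H, P, F]
pos 5: H: hit
pos 6: L: miss, frames [P, F, H, L]
pos 7: G: miss, evict P, frames [F, H, L, G]
At position 7, page P is evicted.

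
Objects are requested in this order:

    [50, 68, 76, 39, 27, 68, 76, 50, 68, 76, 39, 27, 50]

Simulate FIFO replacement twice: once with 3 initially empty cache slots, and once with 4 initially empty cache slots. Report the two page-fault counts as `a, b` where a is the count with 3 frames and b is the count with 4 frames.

10, 11

3 frames: F F F F F F F F . . F F . → 10 faults.
4 frames: F F F F F . . F F F F F F → 11 faults.
11 > 10: adding a frame increased faults — Belady's anomaly.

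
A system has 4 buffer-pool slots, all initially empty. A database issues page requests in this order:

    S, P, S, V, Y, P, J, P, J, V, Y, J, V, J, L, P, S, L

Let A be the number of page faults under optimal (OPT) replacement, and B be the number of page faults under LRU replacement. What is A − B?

-1

Under OPT: F F . F F . F . . . . . . . F . F . → 7 faults.
Under LRU: F F . F F . F . . . . . . . F F F . → 8 faults.
A − B = 7 − 8 = -1.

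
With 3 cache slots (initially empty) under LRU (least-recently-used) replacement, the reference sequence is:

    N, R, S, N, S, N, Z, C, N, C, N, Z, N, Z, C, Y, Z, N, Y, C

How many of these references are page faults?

N → fault, frames {N}
R → fault, frames {N,R}
S → fault, frames {N,R,S}
N → hit
S → hit
N → hit
Z → fault, evict R, frames {S,N,Z}
C → fault, evict S, frames {N,Z,C}
N → hit
C → hit
N → hit
Z → hit
N → hit
Z → hit
C → hit
Y → fault, evict N, frames {Z,C,Y}
Z → hit
N → fault, evict C, frames {Y,Z,N}
Y → hit
C → fault, evict Z, frames {N,Y,C}
Page faults: 8.

8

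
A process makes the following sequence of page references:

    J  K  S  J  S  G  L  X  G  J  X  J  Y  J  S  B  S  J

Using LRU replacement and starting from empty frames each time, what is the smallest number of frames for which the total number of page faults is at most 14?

f=1: 18 faults
f=2: 14 faults
f=3: 10 faults
f=4: 10 faults
f=5: 9 faults
f=6: 8 faults
f=7: 8 faults
f=8: 8 faults
Smallest f with faults ≤ 14 is 2.

2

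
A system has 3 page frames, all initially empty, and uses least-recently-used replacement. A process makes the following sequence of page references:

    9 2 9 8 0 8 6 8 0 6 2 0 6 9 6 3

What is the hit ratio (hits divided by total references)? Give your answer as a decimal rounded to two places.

9 → miss, frames {9}
2 → miss, frames {9,2}
9 → hit
8 → miss, frames {2,9,8}
0 → miss, evict 2, frames {9,8,0}
8 → hit
6 → miss, evict 9, frames {0,8,6}
8 → hit
0 → hit
6 → hit
2 → miss, evict 8, frames {0,6,2}
0 → hit
6 → hit
9 → miss, evict 2, frames {0,6,9}
6 → hit
3 → miss, evict 0, frames {9,6,3}
Hits: 8 of 16 references → 8/16 = 0.5000.

0.50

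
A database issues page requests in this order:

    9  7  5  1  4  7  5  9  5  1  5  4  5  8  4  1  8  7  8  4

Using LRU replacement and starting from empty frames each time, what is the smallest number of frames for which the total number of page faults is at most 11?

f=1: 20 faults
f=2: 16 faults
f=3: 14 faults
f=4: 10 faults
f=5: 7 faults
f=6: 6 faults
Smallest f with faults ≤ 11 is 4.

4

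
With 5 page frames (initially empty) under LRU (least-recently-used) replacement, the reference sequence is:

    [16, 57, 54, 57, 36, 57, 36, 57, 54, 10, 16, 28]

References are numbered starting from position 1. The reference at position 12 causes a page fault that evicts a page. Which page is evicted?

pos 1: 16: miss, frames [16]
pos 2: 57: miss, frames [16, 57]
pos 3: 54: miss, frames [16, 57, 54]
pos 4: 57: hit
pos 5: 36: miss, frames [16, 54, 57, 36]
pos 6: 57: hit
pos 7: 36: hit
pos 8: 57: hit
pos 9: 54: hit
pos 10: 10: miss, frames [16, 36, 57, 54, 10]
pos 11: 16: hit
pos 12: 28: miss, evict 36, frames [57, 54, 10, 16, 28]
At position 12, page 36 is evicted.

36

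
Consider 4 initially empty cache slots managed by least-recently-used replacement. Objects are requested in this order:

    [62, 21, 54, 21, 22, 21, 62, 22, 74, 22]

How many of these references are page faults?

5

62: miss, frames [62]
21: miss, frames [62, 21]
54: miss, frames [62, 21, 54]
21: hit
22: miss, frames [62, 54, 21, 22]
21: hit
62: hit
22: hit
74: miss, evict 54, frames [21, 62, 22, 74]
22: hit
Page faults: 5.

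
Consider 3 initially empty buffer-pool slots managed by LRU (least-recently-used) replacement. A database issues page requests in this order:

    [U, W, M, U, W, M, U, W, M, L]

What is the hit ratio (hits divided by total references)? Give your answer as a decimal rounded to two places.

U: fault, frames (U)
W: fault, frames (U W)
M: fault, frames (U W M)
U: hit
W: hit
M: hit
U: hit
W: hit
M: hit
L: fault, evict U, frames (W M L)
Hits: 6 of 10 references → 6/10 = 0.6000.

0.60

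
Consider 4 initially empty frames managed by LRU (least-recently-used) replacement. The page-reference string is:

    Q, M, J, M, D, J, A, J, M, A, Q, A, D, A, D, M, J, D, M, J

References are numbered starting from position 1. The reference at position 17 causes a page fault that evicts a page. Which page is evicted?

Q

pos 1: Q: fault, frames (Q)
pos 2: M: fault, frames (Q M)
pos 3: J: fault, frames (Q M J)
pos 4: M: hit
pos 5: D: fault, frames (Q J M D)
pos 6: J: hit
pos 7: A: fault, evict Q, frames (M D J A)
pos 8: J: hit
pos 9: M: hit
pos 10: A: hit
pos 11: Q: fault, evict D, frames (J M A Q)
pos 12: A: hit
pos 13: D: fault, evict J, frames (M Q A D)
pos 14: A: hit
pos 15: D: hit
pos 16: M: hit
pos 17: J: fault, evict Q, frames (A D M J)
At position 17, page Q is evicted.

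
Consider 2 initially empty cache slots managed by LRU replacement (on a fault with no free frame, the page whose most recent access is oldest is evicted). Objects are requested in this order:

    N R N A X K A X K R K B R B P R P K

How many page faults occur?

14

N → fault, frames (N)
R → fault, frames (N R)
N → hit
A → fault, evict R, frames (N A)
X → fault, evict N, frames (A X)
K → fault, evict A, frames (X K)
A → fault, evict X, frames (K A)
X → fault, evict K, frames (A X)
K → fault, evict A, frames (X K)
R → fault, evict X, frames (K R)
K → hit
B → fault, evict R, frames (K B)
R → fault, evict K, frames (B R)
B → hit
P → fault, evict R, frames (B P)
R → fault, evict B, frames (P R)
P → hit
K → fault, evict R, frames (P K)
Page faults: 14.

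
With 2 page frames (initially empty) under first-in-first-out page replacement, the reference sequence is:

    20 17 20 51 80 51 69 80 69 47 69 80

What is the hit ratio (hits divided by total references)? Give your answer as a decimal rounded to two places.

0.42

20 → miss, frames {20}
17 → miss, frames {20,17}
20 → hit
51 → miss, evict 20, frames {17,51}
80 → miss, evict 17, frames {51,80}
51 → hit
69 → miss, evict 51, frames {80,69}
80 → hit
69 → hit
47 → miss, evict 80, frames {69,47}
69 → hit
80 → miss, evict 69, frames {47,80}
Hits: 5 of 12 references → 5/12 = 0.4167.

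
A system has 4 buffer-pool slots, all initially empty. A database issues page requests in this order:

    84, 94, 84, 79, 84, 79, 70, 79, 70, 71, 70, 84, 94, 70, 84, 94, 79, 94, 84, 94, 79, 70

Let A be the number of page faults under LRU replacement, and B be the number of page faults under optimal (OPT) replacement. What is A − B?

1

Under LRU: F F . F . . F . . F . . F . . . F . . . . . → 7 faults.
Under OPT: F F . F . . F . . F . . . . . . F . . . . . → 6 faults.
A − B = 7 − 6 = 1.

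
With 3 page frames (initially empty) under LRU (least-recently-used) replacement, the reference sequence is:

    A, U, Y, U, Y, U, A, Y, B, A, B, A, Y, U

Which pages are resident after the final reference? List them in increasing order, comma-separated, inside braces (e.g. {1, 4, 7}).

{A, U, Y}

A -> miss, frames (A)
U -> miss, frames (A U)
Y -> miss, frames (A U Y)
U -> hit
Y -> hit
U -> hit
A -> hit
Y -> hit
B -> miss, evict U, frames (A Y B)
A -> hit
B -> hit
A -> hit
Y -> hit
U -> miss, evict B, frames (A Y U)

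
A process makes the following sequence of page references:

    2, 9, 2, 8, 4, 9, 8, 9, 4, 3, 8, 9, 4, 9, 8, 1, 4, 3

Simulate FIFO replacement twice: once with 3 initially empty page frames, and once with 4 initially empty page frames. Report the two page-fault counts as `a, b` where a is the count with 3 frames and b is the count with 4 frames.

10, 6

3 frames: F F . F F . . . . F . F . . F F F F → 10 faults.
4 frames: F F . F F . . . . F . . . . . F . . → 6 faults.
6 < 10: adding a frame reduced faults, as is typical.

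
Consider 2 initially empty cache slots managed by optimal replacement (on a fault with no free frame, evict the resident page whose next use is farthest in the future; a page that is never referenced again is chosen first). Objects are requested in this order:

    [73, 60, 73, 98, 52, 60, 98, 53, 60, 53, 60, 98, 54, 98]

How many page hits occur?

73 → fault, frames (73)
60 → fault, frames (73 60)
73 → hit
98 → fault, evict 73, frames (60 98)
52 → fault, evict 98, frames (60 52)
60 → hit
98 → fault, evict 52, frames (60 98)
53 → fault, evict 98, frames (60 53)
60 → hit
53 → hit
60 → hit
98 → fault, evict 53, frames (60 98)
54 → fault, evict 60, frames (98 54)
98 → hit
Hits: 6.

6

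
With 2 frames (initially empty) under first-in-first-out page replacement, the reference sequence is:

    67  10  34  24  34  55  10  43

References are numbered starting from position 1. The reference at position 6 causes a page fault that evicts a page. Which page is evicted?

34

pos 1: 67: fault, frames {67}
pos 2: 10: fault, frames {67,10}
pos 3: 34: fault, evict 67, frames {10,34}
pos 4: 24: fault, evict 10, frames {34,24}
pos 5: 34: hit
pos 6: 55: fault, evict 34, frames {24,55}
At position 6, page 34 is evicted.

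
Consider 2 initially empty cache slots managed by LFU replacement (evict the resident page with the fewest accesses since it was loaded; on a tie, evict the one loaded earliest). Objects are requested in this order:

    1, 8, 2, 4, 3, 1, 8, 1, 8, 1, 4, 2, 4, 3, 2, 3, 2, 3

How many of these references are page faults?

15

1 -> miss, frames (1)
8 -> miss, frames (1 8)
2 -> miss, evict 1, frames (8 2)
4 -> miss, evict 8, frames (2 4)
3 -> miss, evict 2, frames (4 3)
1 -> miss, evict 4, frames (3 1)
8 -> miss, evict 3, frames (1 8)
1 -> hit
8 -> hit
1 -> hit
4 -> miss, evict 8, frames (1 4)
2 -> miss, evict 4, frames (1 2)
4 -> miss, evict 2, frames (1 4)
3 -> miss, evict 4, frames (1 3)
2 -> miss, evict 3, frames (1 2)
3 -> miss, evict 2, frames (1 3)
2 -> miss, evict 3, frames (1 2)
3 -> miss, evict 2, frames (1 3)
Page faults: 15.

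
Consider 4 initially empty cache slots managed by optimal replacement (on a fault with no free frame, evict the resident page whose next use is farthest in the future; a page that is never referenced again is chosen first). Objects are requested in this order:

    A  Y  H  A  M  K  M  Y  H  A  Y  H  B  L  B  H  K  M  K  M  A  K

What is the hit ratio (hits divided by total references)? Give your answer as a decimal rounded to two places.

A: miss, frames (A)
Y: miss, frames (A Y)
H: miss, frames (A Y H)
A: hit
M: miss, frames (A Y H M)
K: miss, evict A, frames (Y H M K)
M: hit
Y: hit
H: hit
A: miss, evict M, frames (Y H K A)
Y: hit
H: hit
B: miss, evict Y, frames (H K A B)
L: miss, evict A, frames (H K B L)
B: hit
H: hit
K: hit
M: miss, evict L, frames (H K B M)
K: hit
M: hit
A: miss, evict M, frames (H K B A)
K: hit
Hits: 12 of 22 references → 12/22 = 0.5455.

0.55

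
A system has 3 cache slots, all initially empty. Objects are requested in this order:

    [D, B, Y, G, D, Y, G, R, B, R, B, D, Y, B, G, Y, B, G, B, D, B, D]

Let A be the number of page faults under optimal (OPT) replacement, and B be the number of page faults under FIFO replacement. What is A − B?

-2

Under OPT: F F F F . . . F F . . . F . F . . . . F . . → 9 faults.
Under FIFO: F F F F F . . F F . . . F . F . . . . F F . → 11 faults.
A − B = 9 − 11 = -2.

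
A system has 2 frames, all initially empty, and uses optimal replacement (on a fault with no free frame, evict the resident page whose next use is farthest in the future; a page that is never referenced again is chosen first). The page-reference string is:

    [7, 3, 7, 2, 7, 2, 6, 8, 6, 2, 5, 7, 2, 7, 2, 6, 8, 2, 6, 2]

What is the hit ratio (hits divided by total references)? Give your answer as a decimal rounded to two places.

7 → miss, frames {7}
3 → miss, frames {7,3}
7 → hit
2 → miss, evict 3, frames {7,2}
7 → hit
2 → hit
6 → miss, evict 7, frames {2,6}
8 → miss, evict 2, frames {6,8}
6 → hit
2 → miss, evict 8, frames {6,2}
5 → miss, evict 6, frames {2,5}
7 → miss, evict 5, frames {2,7}
2 → hit
7 → hit
2 → hit
6 → miss, evict 7, frames {2,6}
8 → miss, evict 6, frames {2,8}
2 → hit
6 → miss, evict 8, frames {2,6}
2 → hit
Hits: 9 of 20 references → 9/20 = 0.4500.

0.45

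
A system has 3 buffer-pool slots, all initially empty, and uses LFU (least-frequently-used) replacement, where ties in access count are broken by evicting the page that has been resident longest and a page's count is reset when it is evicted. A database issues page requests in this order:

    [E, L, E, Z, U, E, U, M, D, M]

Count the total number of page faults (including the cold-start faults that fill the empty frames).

7

E: miss, frames {E}
L: miss, frames {E,L}
E: hit
Z: miss, frames {E,L,Z}
U: miss, evict L, frames {E,Z,U}
E: hit
U: hit
M: miss, evict Z, frames {E,U,M}
D: miss, evict M, frames {E,U,D}
M: miss, evict D, frames {E,U,M}
Page faults: 7.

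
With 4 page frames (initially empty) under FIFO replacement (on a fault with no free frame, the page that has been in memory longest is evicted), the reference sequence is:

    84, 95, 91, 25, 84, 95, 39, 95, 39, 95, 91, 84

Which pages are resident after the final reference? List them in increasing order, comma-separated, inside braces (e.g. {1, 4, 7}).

84 -> fault, frames {84}
95 -> fault, frames {84,95}
91 -> fault, frames {84,95,91}
25 -> fault, frames {84,95,91,25}
84 -> hit
95 -> hit
39 -> fault, evict 84, frames {95,91,25,39}
95 -> hit
39 -> hit
95 -> hit
91 -> hit
84 -> fault, evict 95, frames {91,25,39,84}

{25, 39, 84, 91}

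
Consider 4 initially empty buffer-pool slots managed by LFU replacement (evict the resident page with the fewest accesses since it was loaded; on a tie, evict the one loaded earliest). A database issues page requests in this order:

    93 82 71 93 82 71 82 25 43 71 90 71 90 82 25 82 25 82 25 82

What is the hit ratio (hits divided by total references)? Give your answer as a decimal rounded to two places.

93 -> fault, frames (93)
82 -> fault, frames (93 82)
71 -> fault, frames (93 82 71)
93 -> hit
82 -> hit
71 -> hit
82 -> hit
25 -> fault, frames (93 82 71 25)
43 -> fault, evict 25, frames (93 82 71 43)
71 -> hit
90 -> fault, evict 43, frames (93 82 71 90)
71 -> hit
90 -> hit
82 -> hit
25 -> fault, evict 93, frames (82 71 90 25)
82 -> hit
25 -> hit
82 -> hit
25 -> hit
82 -> hit
Hits: 13 of 20 references → 13/20 = 0.6500.

0.65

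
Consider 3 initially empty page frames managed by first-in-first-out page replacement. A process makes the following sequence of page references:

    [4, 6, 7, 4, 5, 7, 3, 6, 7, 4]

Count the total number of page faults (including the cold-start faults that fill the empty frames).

8

4: fault, frames [4]
6: fault, frames [4, 6]
7: fault, frames [4, 6, 7]
4: hit
5: fault, evict 4, frames [6, 7, 5]
7: hit
3: fault, evict 6, frames [7, 5, 3]
6: fault, evict 7, frames [5, 3, 6]
7: fault, evict 5, frames [3, 6, 7]
4: fault, evict 3, frames [6, 7, 4]
Page faults: 8.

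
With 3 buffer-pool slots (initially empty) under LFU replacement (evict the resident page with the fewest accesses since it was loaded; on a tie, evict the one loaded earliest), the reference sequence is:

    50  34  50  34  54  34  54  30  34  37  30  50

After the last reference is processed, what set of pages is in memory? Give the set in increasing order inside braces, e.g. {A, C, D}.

50 → miss, frames {50}
34 → miss, frames {50,34}
50 → hit
34 → hit
54 → miss, frames {50,34,54}
34 → hit
54 → hit
30 → miss, evict 50, frames {34,54,30}
34 → hit
37 → miss, evict 30, frames {34,54,37}
30 → miss, evict 37, frames {34,54,30}
50 → miss, evict 30, frames {34,54,50}

{34, 50, 54}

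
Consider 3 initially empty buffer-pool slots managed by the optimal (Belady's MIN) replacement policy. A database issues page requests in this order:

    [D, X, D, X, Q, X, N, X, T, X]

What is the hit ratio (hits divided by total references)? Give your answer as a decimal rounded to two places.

D → fault, frames [D]
X → fault, frames [D, X]
D → hit
X → hit
Q → fault, frames [D, X, Q]
X → hit
N → fault, evict Q, frames [D, X, N]
X → hit
T → fault, evict N, frames [D, X, T]
X → hit
Hits: 5 of 10 references → 5/10 = 0.5000.

0.50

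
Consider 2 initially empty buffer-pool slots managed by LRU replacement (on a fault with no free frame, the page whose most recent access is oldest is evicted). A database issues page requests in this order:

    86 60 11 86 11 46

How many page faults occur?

5

86 -> miss, frames (86)
60 -> miss, frames (86 60)
11 -> miss, evict 86, frames (60 11)
86 -> miss, evict 60, frames (11 86)
11 -> hit
46 -> miss, evict 86, frames (11 46)
Page faults: 5.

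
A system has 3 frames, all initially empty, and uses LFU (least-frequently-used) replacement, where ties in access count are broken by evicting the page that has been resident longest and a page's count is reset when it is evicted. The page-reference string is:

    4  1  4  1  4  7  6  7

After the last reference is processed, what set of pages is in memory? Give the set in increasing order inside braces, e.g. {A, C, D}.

{1, 4, 7}

4 → miss, frames (4)
1 → miss, frames (4 1)
4 → hit
1 → hit
4 → hit
7 → miss, frames (4 1 7)
6 → miss, evict 7, frames (4 1 6)
7 → miss, evict 6, frames (4 1 7)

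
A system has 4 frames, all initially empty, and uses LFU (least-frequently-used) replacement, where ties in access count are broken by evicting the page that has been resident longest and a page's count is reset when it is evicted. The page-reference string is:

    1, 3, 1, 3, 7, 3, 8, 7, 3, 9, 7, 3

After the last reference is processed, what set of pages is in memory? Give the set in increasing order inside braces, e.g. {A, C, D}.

{1, 3, 7, 9}

1: fault, frames {1}
3: fault, frames {1,3}
1: hit
3: hit
7: fault, frames {1,3,7}
3: hit
8: fault, frames {1,3,7,8}
7: hit
3: hit
9: fault, evict 8, frames {1,3,7,9}
7: hit
3: hit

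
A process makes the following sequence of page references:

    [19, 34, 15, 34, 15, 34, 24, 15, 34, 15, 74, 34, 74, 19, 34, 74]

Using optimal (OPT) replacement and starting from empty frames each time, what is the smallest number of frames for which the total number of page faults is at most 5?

4

f=1: 16 faults
f=2: 8 faults
f=3: 6 faults
f=4: 5 faults
f=5: 5 faults
Smallest f with faults ≤ 5 is 4.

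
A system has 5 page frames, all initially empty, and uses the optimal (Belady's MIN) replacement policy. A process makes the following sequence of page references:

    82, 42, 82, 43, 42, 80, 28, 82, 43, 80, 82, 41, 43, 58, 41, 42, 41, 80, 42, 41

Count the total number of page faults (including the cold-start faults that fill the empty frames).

82: miss, frames {82}
42: miss, frames {82,42}
82: hit
43: miss, frames {82,42,43}
42: hit
80: miss, frames {82,42,43,80}
28: miss, frames {82,42,43,80,28}
82: hit
43: hit
80: hit
82: hit
41: miss, evict 28, frames {82,42,43,80,41}
43: hit
58: miss, evict 43, frames {82,42,80,41,58}
41: hit
42: hit
41: hit
80: hit
42: hit
41: hit
Page faults: 7.

7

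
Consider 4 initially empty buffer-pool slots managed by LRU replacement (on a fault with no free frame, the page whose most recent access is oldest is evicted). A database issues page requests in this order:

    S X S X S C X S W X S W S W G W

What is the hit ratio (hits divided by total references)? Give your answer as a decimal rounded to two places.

0.69

S → miss, frames (S)
X → miss, frames (S X)
S → hit
X → hit
S → hit
C → miss, frames (X S C)
X → hit
S → hit
W → miss, frames (C X S W)
X → hit
S → hit
W → hit
S → hit
W → hit
G → miss, evict C, frames (X S W G)
W → hit
Hits: 11 of 16 references → 11/16 = 0.6875.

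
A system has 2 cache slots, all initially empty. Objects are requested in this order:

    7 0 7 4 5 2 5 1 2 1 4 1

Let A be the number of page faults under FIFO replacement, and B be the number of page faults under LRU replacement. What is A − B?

-1

Under FIFO: F F . F F F . F . . F . → 7 faults.
Under LRU: F F . F F F . F F . F . → 8 faults.
A − B = 7 − 8 = -1.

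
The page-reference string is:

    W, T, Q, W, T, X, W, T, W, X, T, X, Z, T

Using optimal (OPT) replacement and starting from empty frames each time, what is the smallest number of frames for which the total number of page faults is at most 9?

2

f=1: 14 faults
f=2: 8 faults
f=3: 5 faults
f=4: 5 faults
f=5: 5 faults
Smallest f with faults ≤ 9 is 2.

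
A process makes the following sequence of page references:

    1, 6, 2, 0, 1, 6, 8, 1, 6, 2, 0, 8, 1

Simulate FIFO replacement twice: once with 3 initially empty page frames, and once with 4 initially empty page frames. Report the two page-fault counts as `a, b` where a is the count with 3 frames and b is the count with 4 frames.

3 frames: F F F F F F F . . F F . F → 10 faults.
4 frames: F F F F . . F F F F F F F → 11 faults.
11 > 10: adding a frame increased faults — Belady's anomaly.

10, 11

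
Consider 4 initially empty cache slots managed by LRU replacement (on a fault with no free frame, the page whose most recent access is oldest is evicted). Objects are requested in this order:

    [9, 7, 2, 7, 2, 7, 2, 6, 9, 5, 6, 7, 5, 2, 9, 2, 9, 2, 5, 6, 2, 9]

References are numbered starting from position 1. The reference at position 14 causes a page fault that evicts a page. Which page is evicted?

pos 1: 9 -> miss, frames [9]
pos 2: 7 -> miss, frames [9, 7]
pos 3: 2 -> miss, frames [9, 7, 2]
pos 4: 7 -> hit
pos 5: 2 -> hit
pos 6: 7 -> hit
pos 7: 2 -> hit
pos 8: 6 -> miss, frames [9, 7, 2, 6]
pos 9: 9 -> hit
pos 10: 5 -> miss, evict 7, frames [2, 6, 9, 5]
pos 11: 6 -> hit
pos 12: 7 -> miss, evict 2, frames [9, 5, 6, 7]
pos 13: 5 -> hit
pos 14: 2 -> miss, evict 9, frames [6, 7, 5, 2]
At position 14, page 9 is evicted.

9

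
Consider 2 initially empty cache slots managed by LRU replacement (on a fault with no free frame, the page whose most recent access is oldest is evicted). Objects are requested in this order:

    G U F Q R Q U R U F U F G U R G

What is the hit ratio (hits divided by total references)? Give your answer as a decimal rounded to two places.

0.25

G → fault, frames (G)
U → fault, frames (G U)
F → fault, evict G, frames (U F)
Q → fault, evict U, frames (F Q)
R → fault, evict F, frames (Q R)
Q → hit
U → fault, evict R, frames (Q U)
R → fault, evict Q, frames (U R)
U → hit
F → fault, evict R, frames (U F)
U → hit
F → hit
G → fault, evict U, frames (F G)
U → fault, evict F, frames (G U)
R → fault, evict G, frames (U R)
G → fault, evict U, frames (R G)
Hits: 4 of 16 references → 4/16 = 0.2500.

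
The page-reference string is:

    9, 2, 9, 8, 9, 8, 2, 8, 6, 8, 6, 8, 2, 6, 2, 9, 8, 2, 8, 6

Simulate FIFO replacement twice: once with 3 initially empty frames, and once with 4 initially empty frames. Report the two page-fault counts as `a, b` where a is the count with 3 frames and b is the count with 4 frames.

8, 4

3 frames: F F . F . . . . F . . . . . . F . F F F → 8 faults.
4 frames: F F . F . . . . F . . . . . . . . . . . → 4 faults.
4 < 8: adding a frame reduced faults, as is typical.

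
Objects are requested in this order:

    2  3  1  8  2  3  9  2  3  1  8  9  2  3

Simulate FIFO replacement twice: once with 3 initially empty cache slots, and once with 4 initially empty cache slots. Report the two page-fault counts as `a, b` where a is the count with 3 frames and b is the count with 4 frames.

3 frames: F F F F F F F . . F F . F F → 11 faults.
4 frames: F F F F . . F F F F F F F F → 12 faults.
12 > 11: adding a frame increased faults — Belady's anomaly.

11, 12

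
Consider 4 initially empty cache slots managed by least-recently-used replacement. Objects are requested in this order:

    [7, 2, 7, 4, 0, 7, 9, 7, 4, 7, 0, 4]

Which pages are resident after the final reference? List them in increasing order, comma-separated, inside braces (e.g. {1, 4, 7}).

7 → fault, frames [7]
2 → fault, frames [7, 2]
7 → hit
4 → fault, frames [2, 7, 4]
0 → fault, frames [2, 7, 4, 0]
7 → hit
9 → fault, evict 2, frames [4, 0, 7, 9]
7 → hit
4 → hit
7 → hit
0 → hit
4 → hit

{0, 4, 7, 9}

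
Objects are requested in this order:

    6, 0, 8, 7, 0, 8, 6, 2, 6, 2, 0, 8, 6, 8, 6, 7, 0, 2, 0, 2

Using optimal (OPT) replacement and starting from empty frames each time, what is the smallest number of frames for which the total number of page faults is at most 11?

3

f=1: 20 faults
f=2: 12 faults
f=3: 9 faults
f=4: 6 faults
f=5: 5 faults
Smallest f with faults ≤ 11 is 3.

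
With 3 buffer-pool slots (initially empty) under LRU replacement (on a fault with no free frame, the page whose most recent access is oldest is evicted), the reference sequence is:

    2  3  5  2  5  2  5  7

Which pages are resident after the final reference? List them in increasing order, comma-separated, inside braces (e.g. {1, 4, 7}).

2 → fault, frames [2]
3 → fault, frames [2, 3]
5 → fault, frames [2, 3, 5]
2 → hit
5 → hit
2 → hit
5 → hit
7 → fault, evict 3, frames [2, 5, 7]

{2, 5, 7}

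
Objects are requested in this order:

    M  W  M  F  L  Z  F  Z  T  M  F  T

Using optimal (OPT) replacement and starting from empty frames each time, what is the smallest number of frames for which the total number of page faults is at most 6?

3

f=1: 12 faults
f=2: 8 faults
f=3: 6 faults
f=4: 6 faults
f=5: 6 faults
f=6: 6 faults
Smallest f with faults ≤ 6 is 3.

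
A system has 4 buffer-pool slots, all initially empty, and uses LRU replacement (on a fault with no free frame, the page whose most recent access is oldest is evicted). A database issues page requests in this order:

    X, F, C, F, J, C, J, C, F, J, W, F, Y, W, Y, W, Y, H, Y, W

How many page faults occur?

X -> fault, frames [X]
F -> fault, frames [X, F]
C -> fault, frames [X, F, C]
F -> hit
J -> fault, frames [X, C, F, J]
C -> hit
J -> hit
C -> hit
F -> hit
J -> hit
W -> fault, evict X, frames [C, F, J, W]
F -> hit
Y -> fault, evict C, frames [J, W, F, Y]
W -> hit
Y -> hit
W -> hit
Y -> hit
H -> fault, evict J, frames [F, W, Y, H]
Y -> hit
W -> hit
Page faults: 7.

7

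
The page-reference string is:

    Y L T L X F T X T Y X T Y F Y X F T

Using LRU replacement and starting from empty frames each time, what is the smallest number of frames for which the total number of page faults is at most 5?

5

f=1: 18 faults
f=2: 15 faults
f=3: 10 faults
f=4: 6 faults
f=5: 5 faults
Smallest f with faults ≤ 5 is 5.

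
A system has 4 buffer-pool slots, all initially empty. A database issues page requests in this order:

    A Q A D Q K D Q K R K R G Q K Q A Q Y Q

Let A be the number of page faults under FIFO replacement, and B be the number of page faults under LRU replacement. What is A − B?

1

Under FIFO: F F . F . F . . . F . . F F . . F . F . → 9 faults.
Under LRU: F F . F . F . . . F . . F . . . F . F . → 8 faults.
A − B = 9 − 8 = 1.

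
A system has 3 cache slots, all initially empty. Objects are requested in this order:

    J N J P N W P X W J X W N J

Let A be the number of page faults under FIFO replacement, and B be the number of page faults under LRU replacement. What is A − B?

Under FIFO: F F . F . F . F . F . . F . → 7 faults.
Under LRU: F F . F . F . F . F . . F F → 8 faults.
A − B = 7 − 8 = -1.

-1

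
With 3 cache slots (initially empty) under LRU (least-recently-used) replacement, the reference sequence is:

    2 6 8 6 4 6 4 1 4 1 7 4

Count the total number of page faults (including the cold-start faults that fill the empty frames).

2: fault, frames {2}
6: fault, frames {2,6}
8: fault, frames {2,6,8}
6: hit
4: fault, evict 2, frames {8,6,4}
6: hit
4: hit
1: fault, evict 8, frames {6,4,1}
4: hit
1: hit
7: fault, evict 6, frames {4,1,7}
4: hit
Page faults: 6.

6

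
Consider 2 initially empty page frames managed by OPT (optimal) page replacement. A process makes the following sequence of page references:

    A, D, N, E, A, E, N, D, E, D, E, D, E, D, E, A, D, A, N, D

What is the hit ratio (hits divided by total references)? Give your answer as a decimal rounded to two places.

A -> fault, frames [A]
D -> fault, frames [A, D]
N -> fault, evict D, frames [A, N]
E -> fault, evict N, frames [A, E]
A -> hit
E -> hit
N -> fault, evict A, frames [E, N]
D -> fault, evict N, frames [E, D]
E -> hit
D -> hit
E -> hit
D -> hit
E -> hit
D -> hit
E -> hit
A -> fault, evict E, frames [D, A]
D -> hit
A -> hit
N -> fault, evict A, frames [D, N]
D -> hit
Hits: 12 of 20 references → 12/20 = 0.6000.

0.60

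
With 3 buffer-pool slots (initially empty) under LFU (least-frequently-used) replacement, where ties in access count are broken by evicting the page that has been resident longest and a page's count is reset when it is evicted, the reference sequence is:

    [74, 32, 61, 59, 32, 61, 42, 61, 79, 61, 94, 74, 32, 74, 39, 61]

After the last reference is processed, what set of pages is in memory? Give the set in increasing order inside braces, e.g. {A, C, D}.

{32, 39, 61}

74 -> fault, frames [74]
32 -> fault, frames [74, 32]
61 -> fault, frames [74, 32, 61]
59 -> fault, evict 74, frames [32, 61, 59]
32 -> hit
61 -> hit
42 -> fault, evict 59, frames [32, 61, 42]
61 -> hit
79 -> fault, evict 42, frames [32, 61, 79]
61 -> hit
94 -> fault, evict 79, frames [32, 61, 94]
74 -> fault, evict 94, frames [32, 61, 74]
32 -> hit
74 -> hit
39 -> fault, evict 74, frames [32, 61, 39]
61 -> hit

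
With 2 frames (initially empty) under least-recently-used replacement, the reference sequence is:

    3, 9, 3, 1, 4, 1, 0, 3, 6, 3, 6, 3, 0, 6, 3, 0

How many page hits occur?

3: miss, frames (3)
9: miss, frames (3 9)
3: hit
1: miss, evict 9, frames (3 1)
4: miss, evict 3, frames (1 4)
1: hit
0: miss, evict 4, frames (1 0)
3: miss, evict 1, frames (0 3)
6: miss, evict 0, frames (3 6)
3: hit
6: hit
3: hit
0: miss, evict 6, frames (3 0)
6: miss, evict 3, frames (0 6)
3: miss, evict 0, frames (6 3)
0: miss, evict 6, frames (3 0)
Hits: 5.

5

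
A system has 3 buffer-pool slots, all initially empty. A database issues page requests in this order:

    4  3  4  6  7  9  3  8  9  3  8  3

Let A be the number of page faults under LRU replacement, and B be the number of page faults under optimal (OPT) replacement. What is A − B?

Under LRU: F F . F F F F F . . . . → 7 faults.
Under OPT: F F . F F F . F . . . . → 6 faults.
A − B = 7 − 6 = 1.

1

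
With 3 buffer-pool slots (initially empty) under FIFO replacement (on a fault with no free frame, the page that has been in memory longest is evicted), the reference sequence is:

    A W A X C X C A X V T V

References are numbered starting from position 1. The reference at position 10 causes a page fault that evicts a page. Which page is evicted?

pos 1: A → fault, frames [A]
pos 2: W → fault, frames [A, W]
pos 3: A → hit
pos 4: X → fault, frames [A, W, X]
pos 5: C → fault, evict A, frames [W, X, C]
pos 6: X → hit
pos 7: C → hit
pos 8: A → fault, evict W, frames [X, C, A]
pos 9: X → hit
pos 10: V → fault, evict X, frames [C, A, V]
At position 10, page X is evicted.

X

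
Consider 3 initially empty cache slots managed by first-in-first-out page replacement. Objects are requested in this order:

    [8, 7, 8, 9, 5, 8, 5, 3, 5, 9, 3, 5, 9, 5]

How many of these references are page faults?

8 → fault, frames {8}
7 → fault, frames {8,7}
8 → hit
9 → fault, frames {8,7,9}
5 → fault, evict 8, frames {7,9,5}
8 → fault, evict 7, frames {9,5,8}
5 → hit
3 → fault, evict 9, frames {5,8,3}
5 → hit
9 → fault, evict 5, frames {8,3,9}
3 → hit
5 → fault, evict 8, frames {3,9,5}
9 → hit
5 → hit
Page faults: 8.

8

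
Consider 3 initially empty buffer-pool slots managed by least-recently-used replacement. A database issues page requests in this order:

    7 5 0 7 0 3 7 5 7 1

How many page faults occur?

7 -> miss, frames {7}
5 -> miss, frames {7,5}
0 -> miss, frames {7,5,0}
7 -> hit
0 -> hit
3 -> miss, evict 5, frames {7,0,3}
7 -> hit
5 -> miss, evict 0, frames {3,7,5}
7 -> hit
1 -> miss, evict 3, frames {5,7,1}
Page faults: 6.

6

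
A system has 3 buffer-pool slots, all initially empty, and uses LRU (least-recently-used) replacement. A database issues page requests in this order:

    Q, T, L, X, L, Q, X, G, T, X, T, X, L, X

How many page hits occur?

6

Q: fault, frames {Q}
T: fault, frames {Q,T}
L: fault, frames {Q,T,L}
X: fault, evict Q, frames {T,L,X}
L: hit
Q: fault, evict T, frames {X,L,Q}
X: hit
G: fault, evict L, frames {Q,X,G}
T: fault, evict Q, frames {X,G,T}
X: hit
T: hit
X: hit
L: fault, evict G, frames {T,X,L}
X: hit
Hits: 6.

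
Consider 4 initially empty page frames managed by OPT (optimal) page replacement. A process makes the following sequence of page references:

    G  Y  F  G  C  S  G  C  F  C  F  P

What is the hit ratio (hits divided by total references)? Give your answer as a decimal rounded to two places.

G -> fault, frames [G]
Y -> fault, frames [G, Y]
F -> fault, frames [G, Y, F]
G -> hit
C -> fault, frames [G, Y, F, C]
S -> fault, evict Y, frames [G, F, C, S]
G -> hit
C -> hit
F -> hit
C -> hit
F -> hit
P -> fault, evict S, frames [G, F, C, P]
Hits: 6 of 12 references → 6/12 = 0.5000.

0.50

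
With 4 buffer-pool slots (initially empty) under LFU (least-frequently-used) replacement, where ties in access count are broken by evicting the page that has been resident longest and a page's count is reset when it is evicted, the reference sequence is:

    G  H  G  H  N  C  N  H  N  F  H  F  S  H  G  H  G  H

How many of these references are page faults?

7

G → fault, frames {G}
H → fault, frames {G,H}
G → hit
H → hit
N → fault, frames {G,H,N}
C → fault, frames {G,H,N,C}
N → hit
H → hit
N → hit
F → fault, evict C, frames {G,H,N,F}
H → hit
F → hit
S → fault, evict G, frames {H,N,F,S}
H → hit
G → fault, evict S, frames {H,N,F,G}
H → hit
G → hit
H → hit
Page faults: 7.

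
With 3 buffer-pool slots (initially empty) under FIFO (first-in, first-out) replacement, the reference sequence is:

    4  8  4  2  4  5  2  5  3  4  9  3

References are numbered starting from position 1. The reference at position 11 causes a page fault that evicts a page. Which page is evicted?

pos 1: 4 → miss, frames (4)
pos 2: 8 → miss, frames (4 8)
pos 3: 4 → hit
pos 4: 2 → miss, frames (4 8 2)
pos 5: 4 → hit
pos 6: 5 → miss, evict 4, frames (8 2 5)
pos 7: 2 → hit
pos 8: 5 → hit
pos 9: 3 → miss, evict 8, frames (2 5 3)
pos 10: 4 → miss, evict 2, frames (5 3 4)
pos 11: 9 → miss, evict 5, frames (3 4 9)
At position 11, page 5 is evicted.

5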